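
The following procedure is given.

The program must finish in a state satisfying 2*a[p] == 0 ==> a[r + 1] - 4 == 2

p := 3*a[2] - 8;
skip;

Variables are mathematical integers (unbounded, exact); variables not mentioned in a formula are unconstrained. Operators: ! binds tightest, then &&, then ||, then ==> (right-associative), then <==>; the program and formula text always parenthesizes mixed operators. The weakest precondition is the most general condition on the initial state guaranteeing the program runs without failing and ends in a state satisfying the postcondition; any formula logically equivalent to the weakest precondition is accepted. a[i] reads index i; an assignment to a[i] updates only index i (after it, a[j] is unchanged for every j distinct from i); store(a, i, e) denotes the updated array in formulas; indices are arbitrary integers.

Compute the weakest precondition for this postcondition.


Working backward. After the program, the postcondition 2*a[p] == 0 ==> a[r + 1] - 4 == 2 must hold; in canonical form it is 2*a[p] == 0 ==> a[r + 1] == 6.
Before skip: 2*a[p] == 0 ==> a[r + 1] == 6
Before p := 3*a[2] - 8: 2*a[3*a[2] - 8] == 0 ==> a[r + 1] == 6
Answer: WP = 2*a[3*a[2] - 8] == 0 ==> a[r + 1] == 6


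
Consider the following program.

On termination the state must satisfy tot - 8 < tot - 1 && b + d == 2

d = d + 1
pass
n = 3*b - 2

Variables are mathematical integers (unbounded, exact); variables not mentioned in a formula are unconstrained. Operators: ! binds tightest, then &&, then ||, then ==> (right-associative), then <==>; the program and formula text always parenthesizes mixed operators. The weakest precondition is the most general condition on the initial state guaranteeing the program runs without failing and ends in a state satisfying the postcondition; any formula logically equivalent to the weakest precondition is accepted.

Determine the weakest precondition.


Working backward. After the program, the postcondition tot - 8 < tot - 1 && b + d == 2 must hold; in canonical form it is b + d == 2.
Before n := 3*b - 2: b + d == 2
Before skip: b + d == 2
Before d := d + 1: b + d == 1
Answer: WP = b + d == 1


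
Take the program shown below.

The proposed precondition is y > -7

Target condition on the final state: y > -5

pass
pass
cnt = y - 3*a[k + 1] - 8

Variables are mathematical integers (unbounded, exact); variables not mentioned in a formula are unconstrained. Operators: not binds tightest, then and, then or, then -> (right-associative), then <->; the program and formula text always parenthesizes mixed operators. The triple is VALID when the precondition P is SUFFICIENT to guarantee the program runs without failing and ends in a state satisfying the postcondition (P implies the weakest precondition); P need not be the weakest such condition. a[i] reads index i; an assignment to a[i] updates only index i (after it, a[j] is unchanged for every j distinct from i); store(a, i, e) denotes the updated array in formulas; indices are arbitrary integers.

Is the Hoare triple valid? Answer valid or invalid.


Working backward. After the program, y > -5 must hold.
Before cnt := y - 3*a[k + 1] - 8: y > -5
Before skip: y > -5
Before skip: y > -5
The weakest precondition is y > -5.
Check whether y > -7 implies it.
Countermodel: at the initial state y = -6, the precondition holds but the weakest precondition fails.
Answer: invalid


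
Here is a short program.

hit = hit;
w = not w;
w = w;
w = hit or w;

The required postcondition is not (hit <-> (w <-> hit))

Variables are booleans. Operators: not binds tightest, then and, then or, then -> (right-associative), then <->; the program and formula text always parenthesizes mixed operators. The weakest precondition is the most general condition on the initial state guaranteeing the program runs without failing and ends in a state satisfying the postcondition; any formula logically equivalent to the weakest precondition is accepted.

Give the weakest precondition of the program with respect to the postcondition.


Working backward. After the program, not (hit <-> (w <-> hit)) must hold.
Before w := hit or w: not (hit <-> ((hit or w) <-> hit))
Before w := w: not (hit <-> ((hit or w) <-> hit))
Before w := not w: not (hit <-> ((hit or (not w)) <-> hit))
Before hit := hit: not (hit <-> ((hit or (not w)) <-> hit))
Answer: WP = not (hit <-> ((hit or (not w)) <-> hit))


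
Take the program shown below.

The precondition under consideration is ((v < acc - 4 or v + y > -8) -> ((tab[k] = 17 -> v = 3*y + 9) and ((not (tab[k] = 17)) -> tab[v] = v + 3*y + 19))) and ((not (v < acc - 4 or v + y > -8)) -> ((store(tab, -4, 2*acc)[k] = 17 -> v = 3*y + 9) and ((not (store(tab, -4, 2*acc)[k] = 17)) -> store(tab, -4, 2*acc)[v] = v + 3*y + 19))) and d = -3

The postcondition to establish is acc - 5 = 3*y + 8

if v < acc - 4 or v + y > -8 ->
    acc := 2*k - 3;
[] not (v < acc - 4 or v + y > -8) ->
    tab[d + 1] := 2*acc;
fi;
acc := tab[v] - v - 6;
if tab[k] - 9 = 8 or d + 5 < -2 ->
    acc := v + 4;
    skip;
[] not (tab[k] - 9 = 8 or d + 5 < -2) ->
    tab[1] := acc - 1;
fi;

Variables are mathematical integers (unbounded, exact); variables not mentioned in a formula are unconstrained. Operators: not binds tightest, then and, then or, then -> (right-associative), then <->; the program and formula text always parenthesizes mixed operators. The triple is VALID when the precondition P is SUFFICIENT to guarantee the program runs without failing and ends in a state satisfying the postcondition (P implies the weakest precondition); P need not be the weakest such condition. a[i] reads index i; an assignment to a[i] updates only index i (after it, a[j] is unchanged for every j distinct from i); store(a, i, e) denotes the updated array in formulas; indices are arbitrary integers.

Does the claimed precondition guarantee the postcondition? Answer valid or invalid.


Working backward. After the program, the postcondition acc - 5 = 3*y + 8 must hold; in canonical form it is acc = 3*y + 13.
Then branch requires v = 3*y + 9; else branch requires acc = 3*y + 13.
Before the if: ((tab[k] = 17 or d < -7) -> v = 3*y + 9) and ((not (tab[k] = 17 or d < -7)) -> acc = 3*y + 13)
Before acc := tab[v] - v - 6: ((tab[k] = 17 or d < -7) -> v = 3*y + 9) and ((not (tab[k] = 17 or d < -7)) -> tab[v] = v + 3*y + 19)
Then branch requires ((tab[k] = 17 or d < -7) -> v = 3*y + 9) and ((not (tab[k] = 17 or d < -7)) -> tab[v] = v + 3*y + 19); else branch requires ((store(tab, d + 1, 2*acc)[k] = 17 or d < -7) -> v = 3*y + 9) and ((not (store(tab, d + 1, 2*acc)[k] = 17 or d < -7)) -> store(tab, d + 1, 2*acc)[v] = v + 3*y + 19).
Before the if: ((v < acc - 4 or v + y > -8) -> (((tab[k] = 17 or d < -7) -> v = 3*y + 9) and ((not (tab[k] = 17 or d < -7)) -> tab[v] = v + 3*y + 19))) and ((not (v < acc - 4 or v + y > -8)) -> (((store(tab, d + 1, 2*acc)[k] = 17 or d < -7) -> v = 3*y + 9) and ((not (store(tab, d + 1, 2*acc)[k] = 17 or d < -7)) -> store(tab, d + 1, 2*acc)[v] = v + 3*y + 19)))
The weakest precondition is ((v < acc - 4 or v + y > -8) -> (((tab[k] = 17 or d < -7) -> v = 3*y + 9) and ((not (tab[k] = 17 or d < -7)) -> tab[v] = v + 3*y + 19))) and ((not (v < acc - 4 or v + y > -8)) -> (((store(tab, d + 1, 2*acc)[k] = 17 or d < -7) -> v = 3*y + 9) and ((not (store(tab, d + 1, 2*acc)[k] = 17 or d < -7)) -> store(tab, d + 1, 2*acc)[v] = v + 3*y + 19))).
Check whether ((v < acc - 4 or v + y > -8) -> ((tab[k] = 17 -> v = 3*y + 9) and ((not (tab[k] = 17)) -> tab[v] = v + 3*y + 19))) and ((not (v < acc - 4 or v + y > -8)) -> ((store(tab, -4, 2*acc)[k] = 17 -> v = 3*y + 9) and ((not (store(tab, -4, 2*acc)[k] = 17)) -> store(tab, -4, 2*acc)[v] = v + 3*y + 19))) and d = -3 implies it.
Countermodel: at the initial state acc = -4820, d = -3, k = -2, tab = {[-6] = -1, [-4] = 2, [-2] = 17, elsewhere 2}, v = -6, y = -5, the precondition holds but the weakest precondition fails.
Answer: invalid


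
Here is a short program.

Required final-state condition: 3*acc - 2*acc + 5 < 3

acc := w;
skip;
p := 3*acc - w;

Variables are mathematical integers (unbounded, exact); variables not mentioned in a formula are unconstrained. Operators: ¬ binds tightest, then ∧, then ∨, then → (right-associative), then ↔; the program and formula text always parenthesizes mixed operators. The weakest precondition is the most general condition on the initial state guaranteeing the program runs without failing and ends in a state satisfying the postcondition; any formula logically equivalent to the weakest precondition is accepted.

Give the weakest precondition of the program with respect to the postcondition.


Working backward. After the program, the postcondition 3*acc - 2*acc + 5 < 3 must hold; in canonical form it is acc < -2.
Before p := 3*acc - w: acc < -2
Before skip: acc < -2
Before acc := w: w < -2
Answer: WP = w < -2


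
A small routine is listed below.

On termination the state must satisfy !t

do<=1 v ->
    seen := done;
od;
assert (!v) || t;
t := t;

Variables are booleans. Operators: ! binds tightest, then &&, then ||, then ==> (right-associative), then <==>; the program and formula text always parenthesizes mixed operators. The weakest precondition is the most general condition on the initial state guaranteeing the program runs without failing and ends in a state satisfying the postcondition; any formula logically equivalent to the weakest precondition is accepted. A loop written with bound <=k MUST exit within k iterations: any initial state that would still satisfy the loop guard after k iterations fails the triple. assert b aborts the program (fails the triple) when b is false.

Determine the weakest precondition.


Working backward. After the program, !t must hold.
Before t := t: !t
Before assert (!v) || t: ((!v) || t) && (!t)
Before the loop (bound <=1), unroll the exhaustion recursion (WP_0 = exit-now case; WP_j = one more guarded iteration, up to j = 1):
  WP_0: (!v) && ((!v) || t) && (!t)
  WP_1: (v ==> ((!v) && ((!v) || t) && (!t))) && ((!v) ==> (((!v) || t) && (!t)))
So before the loop: (v ==> ((!v) && ((!v) || t) && (!t))) && ((!v) ==> (((!v) || t) && (!t)))
Answer: WP = (v ==> ((!v) && ((!v) || t) && (!t))) && ((!v) ==> (((!v) || t) && (!t)))


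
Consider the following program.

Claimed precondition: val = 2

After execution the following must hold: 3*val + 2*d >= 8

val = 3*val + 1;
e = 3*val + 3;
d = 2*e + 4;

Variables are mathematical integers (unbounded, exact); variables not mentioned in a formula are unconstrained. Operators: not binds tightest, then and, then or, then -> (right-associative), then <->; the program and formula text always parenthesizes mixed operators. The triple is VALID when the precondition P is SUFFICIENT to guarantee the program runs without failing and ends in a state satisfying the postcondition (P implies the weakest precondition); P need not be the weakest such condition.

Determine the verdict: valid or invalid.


Working backward. After the program, the postcondition 3*val + 2*d >= 8 must hold; in canonical form it is 2*d + 3*val >= 8.
Before d := 2*e + 4: 4*e + 3*val >= 0
Before e := 3*val + 3: 15*val >= -12
Before val := 3*val + 1: 45*val >= -27
The weakest precondition is 45*val >= -27.
Check whether val = 2 implies it.
Every state satisfying the precondition satisfies the weakest precondition: the implication holds.
Answer: valid


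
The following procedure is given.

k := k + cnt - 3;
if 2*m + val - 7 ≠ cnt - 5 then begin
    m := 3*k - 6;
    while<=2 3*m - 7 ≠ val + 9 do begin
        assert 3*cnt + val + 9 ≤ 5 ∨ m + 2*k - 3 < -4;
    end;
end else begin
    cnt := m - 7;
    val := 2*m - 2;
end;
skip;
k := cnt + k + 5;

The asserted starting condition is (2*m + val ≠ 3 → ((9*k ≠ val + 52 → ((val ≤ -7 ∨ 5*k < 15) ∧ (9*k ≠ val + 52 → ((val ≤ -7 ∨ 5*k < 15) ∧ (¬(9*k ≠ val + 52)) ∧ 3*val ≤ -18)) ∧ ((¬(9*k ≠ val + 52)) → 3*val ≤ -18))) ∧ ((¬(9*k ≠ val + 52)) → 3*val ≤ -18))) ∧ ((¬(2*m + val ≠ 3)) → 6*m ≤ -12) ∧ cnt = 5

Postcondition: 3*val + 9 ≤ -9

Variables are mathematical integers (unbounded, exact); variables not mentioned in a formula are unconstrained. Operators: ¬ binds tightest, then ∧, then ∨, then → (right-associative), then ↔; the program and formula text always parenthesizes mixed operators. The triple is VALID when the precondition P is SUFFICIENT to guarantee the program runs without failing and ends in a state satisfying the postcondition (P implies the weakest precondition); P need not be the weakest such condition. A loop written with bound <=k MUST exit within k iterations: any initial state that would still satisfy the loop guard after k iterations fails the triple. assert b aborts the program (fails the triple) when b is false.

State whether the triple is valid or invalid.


Working backward. After the program, the postcondition 3*val + 9 ≤ -9 must hold; in canonical form it is 3*val ≤ -18.
Before k := cnt + k + 5: 3*val ≤ -18
Before skip: 3*val ≤ -18
Then branch requires (9*k ≠ val + 34 → ((3*cnt + val ≤ -4 ∨ 5*k < 5) ∧ (9*k ≠ val + 34 → ((3*cnt + val ≤ -4 ∨ 5*k < 5) ∧ (¬(9*k ≠ val + 34)) ∧ 3*val ≤ -18)) ∧ ((¬(9*k ≠ val + 34)) → 3*val ≤ -18))) ∧ ((¬(9*k ≠ val + 34)) → 3*val ≤ -18); else branch requires 6*m ≤ -12.
Before the if: (2*m + val ≠ cnt + 2 → ((9*k ≠ val + 34 → ((3*cnt + val ≤ -4 ∨ 5*k < 5) ∧ (9*k ≠ val + 34 → ((3*cnt + val ≤ -4 ∨ 5*k < 5) ∧ (¬(9*k ≠ val + 34)) ∧ 3*val ≤ -18)) ∧ ((¬(9*k ≠ val + 34)) → 3*val ≤ -18))) ∧ ((¬(9*k ≠ val + 34)) → 3*val ≤ -18))) ∧ ((¬(2*m + val ≠ cnt + 2)) → 6*m ≤ -12)
Before k := k + cnt - 3: (2*m + val ≠ cnt + 2 → ((9*cnt + 9*k ≠ val + 61 → ((3*cnt + val ≤ -4 ∨ 5*cnt + 5*k < 20) ∧ (9*cnt + 9*k ≠ val + 61 → ((3*cnt + val ≤ -4 ∨ 5*cnt + 5*k < 20) ∧ (¬(9*cnt + 9*k ≠ val + 61)) ∧ 3*val ≤ -18)) ∧ ((¬(9*cnt + 9*k ≠ val + 61)) → 3*val ≤ -18))) ∧ ((¬(9*cnt + 9*k ≠ val + 61)) → 3*val ≤ -18))) ∧ ((¬(2*m + val ≠ cnt + 2)) → 6*m ≤ -12)
The weakest precondition is (2*m + val ≠ cnt + 2 → ((9*cnt + 9*k ≠ val + 61 → ((3*cnt + val ≤ -4 ∨ 5*cnt + 5*k < 20) ∧ (9*cnt + 9*k ≠ val + 61 → ((3*cnt + val ≤ -4 ∨ 5*cnt + 5*k < 20) ∧ (¬(9*cnt + 9*k ≠ val + 61)) ∧ 3*val ≤ -18)) ∧ ((¬(9*cnt + 9*k ≠ val + 61)) → 3*val ≤ -18))) ∧ ((¬(9*cnt + 9*k ≠ val + 61)) → 3*val ≤ -18))) ∧ ((¬(2*m + val ≠ cnt + 2)) → 6*m ≤ -12).
Check whether (2*m + val ≠ 3 → ((9*k ≠ val + 52 → ((val ≤ -7 ∨ 5*k < 15) ∧ (9*k ≠ val + 52 → ((val ≤ -7 ∨ 5*k < 15) ∧ (¬(9*k ≠ val + 52)) ∧ 3*val ≤ -18)) ∧ ((¬(9*k ≠ val + 52)) → 3*val ≤ -18))) ∧ ((¬(9*k ≠ val + 52)) → 3*val ≤ -18))) ∧ ((¬(2*m + val ≠ 3)) → 6*m ≤ -12) ∧ cnt = 5 implies it.
Countermodel: at the initial state cnt = 5, k = 7, m = -2, val = 7, the precondition holds but the weakest precondition fails.
Answer: invalid


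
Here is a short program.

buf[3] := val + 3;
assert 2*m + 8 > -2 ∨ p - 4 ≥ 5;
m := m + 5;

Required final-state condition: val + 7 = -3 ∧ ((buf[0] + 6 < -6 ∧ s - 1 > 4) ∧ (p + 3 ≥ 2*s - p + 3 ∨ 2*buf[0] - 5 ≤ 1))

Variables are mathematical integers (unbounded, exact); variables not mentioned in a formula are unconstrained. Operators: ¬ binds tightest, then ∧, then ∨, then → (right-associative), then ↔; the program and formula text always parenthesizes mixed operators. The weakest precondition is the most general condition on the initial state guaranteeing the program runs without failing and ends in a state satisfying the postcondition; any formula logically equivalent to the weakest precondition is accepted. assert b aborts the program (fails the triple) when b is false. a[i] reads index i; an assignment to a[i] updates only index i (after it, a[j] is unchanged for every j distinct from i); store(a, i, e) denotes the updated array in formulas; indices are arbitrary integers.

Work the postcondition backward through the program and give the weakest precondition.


Working backward. After the program, the postcondition val + 7 = -3 ∧ ((buf[0] + 6 < -6 ∧ s - 1 > 4) ∧ (p + 3 ≥ 2*s - p + 3 ∨ 2*buf[0] - 5 ≤ 1)) must hold; in canonical form it is val = -10 ∧ buf[0] < -12 ∧ s > 5 ∧ (2*p ≥ 2*s ∨ 2*buf[0] ≤ 6).
Before m := m + 5: val = -10 ∧ buf[0] < -12 ∧ s > 5 ∧ (2*p ≥ 2*s ∨ 2*buf[0] ≤ 6)
Before assert 2*m + 8 > -2 ∨ p - 4 ≥ 5: (2*m > -10 ∨ p ≥ 9) ∧ val = -10 ∧ buf[0] < -12 ∧ s > 5 ∧ (2*p ≥ 2*s ∨ 2*buf[0] ≤ 6)
Before buf[3] := val + 3: (2*m > -10 ∨ p ≥ 9) ∧ val = -10 ∧ buf[0] < -12 ∧ s > 5 ∧ (2*p ≥ 2*s ∨ 2*buf[0] ≤ 6)
Answer: WP = (2*m > -10 ∨ p ≥ 9) ∧ val = -10 ∧ buf[0] < -12 ∧ s > 5 ∧ (2*p ≥ 2*s ∨ 2*buf[0] ≤ 6)


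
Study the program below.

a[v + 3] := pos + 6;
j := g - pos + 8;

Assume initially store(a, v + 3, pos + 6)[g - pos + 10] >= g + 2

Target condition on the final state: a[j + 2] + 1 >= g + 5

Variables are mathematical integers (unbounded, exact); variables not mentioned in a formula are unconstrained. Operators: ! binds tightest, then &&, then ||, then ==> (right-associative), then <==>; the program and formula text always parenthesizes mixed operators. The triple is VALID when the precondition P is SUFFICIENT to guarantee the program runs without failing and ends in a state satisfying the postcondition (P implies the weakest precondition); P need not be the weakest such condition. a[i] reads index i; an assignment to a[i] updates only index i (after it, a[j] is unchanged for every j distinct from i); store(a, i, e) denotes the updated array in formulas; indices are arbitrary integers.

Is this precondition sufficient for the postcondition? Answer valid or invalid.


Working backward. After the program, the postcondition a[j + 2] + 1 >= g + 5 must hold; in canonical form it is a[j + 2] >= g + 4.
Before j := g - pos + 8: a[g - pos + 10] >= g + 4
Before a[v + 3] := pos + 6: store(a, v + 3, pos + 6)[g - pos + 10] >= g + 4
The weakest precondition is store(a, v + 3, pos + 6)[g - pos + 10] >= g + 4.
Check whether store(a, v + 3, pos + 6)[g - pos + 10] >= g + 2 implies it.
Countermodel: at the initial state a = {[13] = 2, elsewhere 2}, g = 3, pos = 0, v = 10, the precondition holds but the weakest precondition fails.
Answer: invalid


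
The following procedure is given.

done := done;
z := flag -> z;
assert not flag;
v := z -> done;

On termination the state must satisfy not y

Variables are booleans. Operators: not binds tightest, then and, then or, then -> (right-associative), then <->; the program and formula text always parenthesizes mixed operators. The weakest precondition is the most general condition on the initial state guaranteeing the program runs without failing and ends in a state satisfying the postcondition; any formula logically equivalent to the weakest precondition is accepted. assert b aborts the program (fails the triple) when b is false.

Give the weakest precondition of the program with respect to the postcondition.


Working backward. After the program, not y must hold.
Before v := z -> done: not y
Before assert not flag: (not flag) and (not y)
Before z := flag -> z: (not flag) and (not y)
Before done := done: (not flag) and (not y)
Answer: WP = (not flag) and (not y)


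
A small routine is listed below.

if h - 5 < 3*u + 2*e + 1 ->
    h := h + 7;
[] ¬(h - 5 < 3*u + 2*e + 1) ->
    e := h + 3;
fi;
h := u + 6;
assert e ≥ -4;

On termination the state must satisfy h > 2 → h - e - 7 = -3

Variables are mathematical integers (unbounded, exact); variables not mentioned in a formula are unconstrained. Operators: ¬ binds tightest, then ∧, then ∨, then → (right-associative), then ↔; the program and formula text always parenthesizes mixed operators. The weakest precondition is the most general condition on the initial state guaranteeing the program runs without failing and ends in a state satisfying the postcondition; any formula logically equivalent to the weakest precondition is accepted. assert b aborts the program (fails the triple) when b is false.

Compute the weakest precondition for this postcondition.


Working backward. After the program, the postcondition h > 2 → h - e - 7 = -3 must hold; in canonical form it is h > 2 → h = e + 4.
Before assert e ≥ -4: e ≥ -4 ∧ (h > 2 → h = e + 4)
Before h := u + 6: e ≥ -4 ∧ (u > -4 → u = e - 2)
Then branch requires e ≥ -4 ∧ (u > -4 → u = e - 2); else branch requires h ≥ -7 ∧ (u > -4 → u = h + 1).
Before the if: (h < 2*e + 3*u + 6 → (e ≥ -4 ∧ (u > -4 → u = e - 2))) ∧ ((¬(h < 2*e + 3*u + 6)) → (h ≥ -7 ∧ (u > -4 → u = h + 1)))
Answer: WP = (h < 2*e + 3*u + 6 → (e ≥ -4 ∧ (u > -4 → u = e - 2))) ∧ ((¬(h < 2*e + 3*u + 6)) → (h ≥ -7 ∧ (u > -4 → u = h + 1)))


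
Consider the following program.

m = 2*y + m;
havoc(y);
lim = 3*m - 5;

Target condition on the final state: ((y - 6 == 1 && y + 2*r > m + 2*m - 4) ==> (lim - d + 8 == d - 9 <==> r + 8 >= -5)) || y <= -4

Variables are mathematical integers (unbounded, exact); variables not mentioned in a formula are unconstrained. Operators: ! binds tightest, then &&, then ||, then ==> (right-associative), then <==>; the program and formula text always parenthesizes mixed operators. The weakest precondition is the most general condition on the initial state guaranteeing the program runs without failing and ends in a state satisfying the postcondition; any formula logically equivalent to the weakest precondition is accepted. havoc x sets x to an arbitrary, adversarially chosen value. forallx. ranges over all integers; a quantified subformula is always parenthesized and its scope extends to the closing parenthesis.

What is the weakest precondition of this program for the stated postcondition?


Working backward. After the program, the postcondition ((y - 6 == 1 && y + 2*r > m + 2*m - 4) ==> (lim - d + 8 == d - 9 <==> r + 8 >= -5)) || y <= -4 must hold; in canonical form it is ((y == 7 && 2*r + y > 3*m - 4) ==> (lim == 2*d - 17 <==> r >= -13)) || y <= -4.
Before lim := 3*m - 5: ((y == 7 && 2*r + y > 3*m - 4) ==> (3*m == 2*d - 12 <==> r >= -13)) || y <= -4
Before havoc y: forall y_1. (((y_1 == 7 && 2*r + y_1 > 3*m - 4) ==> (3*m == 2*d - 12 <==> r >= -13)) || y_1 <= -4)
Before m := 2*y + m: forall y_1. (((y_1 == 7 && 2*r + y_1 > 3*m + 6*y - 4) ==> (3*m + 6*y == 2*d - 12 <==> r >= -13)) || y_1 <= -4)
Answer: WP = forall y_1. (((y_1 == 7 && 2*r + y_1 > 3*m + 6*y - 4) ==> (3*m + 6*y == 2*d - 12 <==> r >= -13)) || y_1 <= -4)


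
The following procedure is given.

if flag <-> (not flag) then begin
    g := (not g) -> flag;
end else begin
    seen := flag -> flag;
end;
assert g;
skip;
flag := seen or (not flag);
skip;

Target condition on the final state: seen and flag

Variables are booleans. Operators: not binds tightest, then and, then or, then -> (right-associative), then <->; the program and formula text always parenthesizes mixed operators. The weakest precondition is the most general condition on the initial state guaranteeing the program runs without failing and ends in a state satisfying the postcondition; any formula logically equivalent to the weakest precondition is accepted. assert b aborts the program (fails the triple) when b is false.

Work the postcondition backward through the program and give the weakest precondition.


Working backward. After the program, seen and flag must hold.
Before skip: seen and flag
Before flag := seen or (not flag): seen and (seen or (not flag))
Before skip: seen and (seen or (not flag))
Before assert g: g and seen and (seen or (not flag))
Then branch requires ((not g) -> flag) and seen and (seen or (not flag)); else branch requires g.
Before the if: ((flag <-> (not flag)) -> (((not g) -> flag) and seen and (seen or (not flag)))) and ((not (flag <-> (not flag))) -> g)
Answer: WP = ((flag <-> (not flag)) -> (((not g) -> flag) and seen and (seen or (not flag)))) and ((not (flag <-> (not flag))) -> g)


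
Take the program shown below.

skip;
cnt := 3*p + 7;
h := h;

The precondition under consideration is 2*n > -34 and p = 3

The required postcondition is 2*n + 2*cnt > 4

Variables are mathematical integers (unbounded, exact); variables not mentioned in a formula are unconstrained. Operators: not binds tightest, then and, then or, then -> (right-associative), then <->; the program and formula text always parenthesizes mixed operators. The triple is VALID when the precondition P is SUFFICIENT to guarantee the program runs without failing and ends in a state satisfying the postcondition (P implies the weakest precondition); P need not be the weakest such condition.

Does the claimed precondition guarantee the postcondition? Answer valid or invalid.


Working backward. After the program, the postcondition 2*n + 2*cnt > 4 must hold; in canonical form it is 2*cnt + 2*n > 4.
Before h := h: 2*cnt + 2*n > 4
Before cnt := 3*p + 7: 2*n + 6*p > -10
Before skip: 2*n + 6*p > -10
The weakest precondition is 2*n + 6*p > -10.
Check whether 2*n > -34 and p = 3 implies it.
Countermodel: at the initial state n = -16, p = 3, the precondition holds but the weakest precondition fails.
Answer: invalid


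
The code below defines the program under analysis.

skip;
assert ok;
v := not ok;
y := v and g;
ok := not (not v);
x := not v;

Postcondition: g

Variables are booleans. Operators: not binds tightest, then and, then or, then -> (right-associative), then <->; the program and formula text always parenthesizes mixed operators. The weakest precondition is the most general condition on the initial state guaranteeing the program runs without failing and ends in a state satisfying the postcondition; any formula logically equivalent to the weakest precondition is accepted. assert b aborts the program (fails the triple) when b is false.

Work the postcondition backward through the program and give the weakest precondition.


Working backward. After the program, g must hold.
Before x := not v: g
Before ok := not (not v): g
Before y := v and g: g
Before v := not ok: g
Before assert ok: ok and g
Before skip: ok and g
Answer: WP = ok and g


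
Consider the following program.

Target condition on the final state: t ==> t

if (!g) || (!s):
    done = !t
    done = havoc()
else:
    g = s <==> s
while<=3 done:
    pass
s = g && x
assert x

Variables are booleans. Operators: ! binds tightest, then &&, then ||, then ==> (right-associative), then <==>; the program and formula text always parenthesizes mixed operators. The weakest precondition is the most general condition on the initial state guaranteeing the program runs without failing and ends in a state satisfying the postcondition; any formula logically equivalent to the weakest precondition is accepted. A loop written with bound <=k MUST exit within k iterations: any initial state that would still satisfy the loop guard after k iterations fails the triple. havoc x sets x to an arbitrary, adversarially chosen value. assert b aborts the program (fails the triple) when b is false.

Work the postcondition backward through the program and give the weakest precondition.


Working backward. After the program, the postcondition t ==> t must hold; in canonical form it is true.
Before assert x: x
Before s := g && x: x
Before the loop (bound <=3), unroll the exhaustion recursion (WP_0 = exit-now case; WP_j = one more guarded iteration, up to j = 3):
  WP_0: (!done) && x
  WP_1: (done ==> ((!done) && x)) && ((!done) ==> x)
  WP_2: (done ==> ((done ==> ((!done) && x)) && ((!done) ==> x))) && ((!done) ==> x)
  WP_3: (done ==> ((done ==> ((done ==> ((!done) && x)) && ((!done) ==> x))) && ((!done) ==> x))) && ((!done) ==> x)
So before the loop: (done ==> ((done ==> ((done ==> ((!done) && x)) && ((!done) ==> x))) && ((!done) ==> x))) && ((!done) ==> x)
Then branch requires false; else branch requires (done ==> ((done ==> ((done ==> ((!done) && x)) && ((!done) ==> x))) && ((!done) ==> x))) && ((!done) ==> x).
Before the if: (!((!g) || (!s))) && ((!((!g) || (!s))) ==> ((done ==> ((done ==> ((done ==> ((!done) && x)) && ((!done) ==> x))) && ((!done) ==> x))) && ((!done) ==> x)))
Answer: WP = (!((!g) || (!s))) && ((!((!g) || (!s))) ==> ((done ==> ((done ==> ((done ==> ((!done) && x)) && ((!done) ==> x))) && ((!done) ==> x))) && ((!done) ==> x)))


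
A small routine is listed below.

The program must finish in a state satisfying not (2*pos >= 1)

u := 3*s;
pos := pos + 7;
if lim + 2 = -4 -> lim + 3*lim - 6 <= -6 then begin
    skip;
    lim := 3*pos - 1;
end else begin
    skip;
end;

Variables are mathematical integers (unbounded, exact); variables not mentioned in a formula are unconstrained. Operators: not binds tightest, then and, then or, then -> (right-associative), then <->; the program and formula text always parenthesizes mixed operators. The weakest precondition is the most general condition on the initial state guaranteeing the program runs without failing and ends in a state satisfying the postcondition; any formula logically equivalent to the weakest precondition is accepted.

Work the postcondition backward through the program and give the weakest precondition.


Working backward. After the program, not (2*pos >= 1) must hold.
Then branch requires not (2*pos >= 1); else branch requires not (2*pos >= 1).
Before the if: ((lim = -6 -> 4*lim <= 0) -> (not (2*pos >= 1))) and ((not (lim = -6 -> 4*lim <= 0)) -> (not (2*pos >= 1)))
Before pos := pos + 7: ((lim = -6 -> 4*lim <= 0) -> (not (2*pos >= -13))) and ((not (lim = -6 -> 4*lim <= 0)) -> (not (2*pos >= -13)))
Before u := 3*s: ((lim = -6 -> 4*lim <= 0) -> (not (2*pos >= -13))) and ((not (lim = -6 -> 4*lim <= 0)) -> (not (2*pos >= -13)))
Answer: WP = ((lim = -6 -> 4*lim <= 0) -> (not (2*pos >= -13))) and ((not (lim = -6 -> 4*lim <= 0)) -> (not (2*pos >= -13)))


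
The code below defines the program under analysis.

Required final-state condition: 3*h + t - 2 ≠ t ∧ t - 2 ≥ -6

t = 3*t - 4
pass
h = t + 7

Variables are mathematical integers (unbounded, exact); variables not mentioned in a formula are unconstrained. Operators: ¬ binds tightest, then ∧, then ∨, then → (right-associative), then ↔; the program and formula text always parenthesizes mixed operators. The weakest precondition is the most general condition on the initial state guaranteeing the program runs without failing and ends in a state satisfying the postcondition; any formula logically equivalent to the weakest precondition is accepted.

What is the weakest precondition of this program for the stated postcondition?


Working backward. After the program, the postcondition 3*h + t - 2 ≠ t ∧ t - 2 ≥ -6 must hold; in canonical form it is 3*h ≠ 2 ∧ t ≥ -4.
Before h := t + 7: 3*t ≠ -19 ∧ t ≥ -4
Before skip: 3*t ≠ -19 ∧ t ≥ -4
Before t := 3*t - 4: 9*t ≠ -7 ∧ 3*t ≥ 0
Answer: WP = 9*t ≠ -7 ∧ 3*t ≥ 0


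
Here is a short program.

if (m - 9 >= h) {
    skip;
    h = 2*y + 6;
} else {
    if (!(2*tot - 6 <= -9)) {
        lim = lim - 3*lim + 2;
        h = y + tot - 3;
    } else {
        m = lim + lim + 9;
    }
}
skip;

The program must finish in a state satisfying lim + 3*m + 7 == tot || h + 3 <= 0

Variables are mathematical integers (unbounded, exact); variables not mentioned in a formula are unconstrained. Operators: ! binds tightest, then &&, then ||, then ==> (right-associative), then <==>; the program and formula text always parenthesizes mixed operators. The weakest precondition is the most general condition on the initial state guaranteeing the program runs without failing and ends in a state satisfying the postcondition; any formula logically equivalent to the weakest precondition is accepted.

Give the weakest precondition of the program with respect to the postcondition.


Working backward. After the program, the postcondition lim + 3*m + 7 == tot || h + 3 <= 0 must hold; in canonical form it is lim + 3*m == tot - 7 || h <= -3.
Before skip: lim + 3*m == tot - 7 || h <= -3
Then branch requires lim + 3*m == tot - 7 || 2*y <= -9; else branch requires ((!(2*tot <= -3)) ==> (3*m == 2*lim + tot - 9 || tot + y <= 0)) && (2*tot <= -3 ==> (7*lim == tot - 34 || h <= -3)).
Before the if: (m >= h + 9 ==> (lim + 3*m == tot - 7 || 2*y <= -9)) && ((!(m >= h + 9)) ==> (((!(2*tot <= -3)) ==> (3*m == 2*lim + tot - 9 || tot + y <= 0)) && (2*tot <= -3 ==> (7*lim == tot - 34 || h <= -3))))
Answer: WP = (m >= h + 9 ==> (lim + 3*m == tot - 7 || 2*y <= -9)) && ((!(m >= h + 9)) ==> (((!(2*tot <= -3)) ==> (3*m == 2*lim + tot - 9 || tot + y <= 0)) && (2*tot <= -3 ==> (7*lim == tot - 34 || h <= -3))))


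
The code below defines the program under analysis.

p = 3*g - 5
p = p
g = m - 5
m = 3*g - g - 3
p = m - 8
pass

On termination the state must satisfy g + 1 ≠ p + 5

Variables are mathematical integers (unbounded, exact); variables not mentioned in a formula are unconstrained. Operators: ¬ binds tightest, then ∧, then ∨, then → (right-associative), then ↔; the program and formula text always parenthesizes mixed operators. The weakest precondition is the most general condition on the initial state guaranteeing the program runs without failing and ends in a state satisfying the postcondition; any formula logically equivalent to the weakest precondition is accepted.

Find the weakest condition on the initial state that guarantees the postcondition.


Working backward. After the program, the postcondition g + 1 ≠ p + 5 must hold; in canonical form it is g ≠ p + 4.
Before skip: g ≠ p + 4
Before p := m - 8: g ≠ m - 4
Before m := 3*g - g - 3: g ≠ 7
Before g := m - 5: m ≠ 12
Before p := p: m ≠ 12
Before p := 3*g - 5: m ≠ 12
Answer: WP = m ≠ 12


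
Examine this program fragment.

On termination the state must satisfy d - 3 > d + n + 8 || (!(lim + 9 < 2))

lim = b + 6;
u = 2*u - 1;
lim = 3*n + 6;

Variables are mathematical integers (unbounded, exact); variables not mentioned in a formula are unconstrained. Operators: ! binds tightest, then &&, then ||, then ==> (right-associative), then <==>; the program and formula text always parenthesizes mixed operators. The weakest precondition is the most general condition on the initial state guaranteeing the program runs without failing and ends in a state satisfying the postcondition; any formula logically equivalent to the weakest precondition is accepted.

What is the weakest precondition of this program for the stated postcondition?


Working backward. After the program, the postcondition d - 3 > d + n + 8 || (!(lim + 9 < 2)) must hold; in canonical form it is n < -11 || (!(lim < -7)).
Before lim := 3*n + 6: n < -11 || (!(3*n < -13))
Before u := 2*u - 1: n < -11 || (!(3*n < -13))
Before lim := b + 6: n < -11 || (!(3*n < -13))
Answer: WP = n < -11 || (!(3*n < -13))


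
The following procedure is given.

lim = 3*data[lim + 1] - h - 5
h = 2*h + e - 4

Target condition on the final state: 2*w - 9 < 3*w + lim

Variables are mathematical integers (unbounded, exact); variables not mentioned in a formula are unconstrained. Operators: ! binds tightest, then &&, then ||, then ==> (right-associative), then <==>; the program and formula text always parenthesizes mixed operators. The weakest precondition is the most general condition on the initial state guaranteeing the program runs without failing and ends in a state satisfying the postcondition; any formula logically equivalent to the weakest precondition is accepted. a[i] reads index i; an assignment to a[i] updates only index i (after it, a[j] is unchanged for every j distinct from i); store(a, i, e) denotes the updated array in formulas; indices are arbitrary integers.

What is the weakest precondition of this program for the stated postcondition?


Working backward. After the program, the postcondition 2*w - 9 < 3*w + lim must hold; in canonical form it is lim + w > -9.
Before h := 2*h + e - 4: lim + w > -9
Before lim := 3*data[lim + 1] - h - 5: 3*data[lim + 1] + w > h - 4
Answer: WP = 3*data[lim + 1] + w > h - 4


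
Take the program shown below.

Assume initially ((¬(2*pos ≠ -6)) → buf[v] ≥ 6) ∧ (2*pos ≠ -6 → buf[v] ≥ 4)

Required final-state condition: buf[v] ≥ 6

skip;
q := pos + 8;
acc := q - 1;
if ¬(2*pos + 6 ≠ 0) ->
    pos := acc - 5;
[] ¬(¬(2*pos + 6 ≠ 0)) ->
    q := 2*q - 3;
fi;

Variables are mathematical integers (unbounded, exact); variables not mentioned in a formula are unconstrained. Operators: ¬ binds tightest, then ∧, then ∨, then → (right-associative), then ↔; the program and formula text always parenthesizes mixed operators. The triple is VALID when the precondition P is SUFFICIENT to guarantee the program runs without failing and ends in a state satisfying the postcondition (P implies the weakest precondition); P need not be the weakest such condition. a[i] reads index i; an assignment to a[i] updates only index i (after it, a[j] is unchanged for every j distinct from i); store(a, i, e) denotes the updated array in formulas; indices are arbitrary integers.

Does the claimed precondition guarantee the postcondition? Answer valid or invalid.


Working backward. After the program, buf[v] ≥ 6 must hold.
Then branch requires buf[v] ≥ 6; else branch requires buf[v] ≥ 6.
Before the if: ((¬(2*pos ≠ -6)) → buf[v] ≥ 6) ∧ (2*pos ≠ -6 → buf[v] ≥ 6)
Before acc := q - 1: ((¬(2*pos ≠ -6)) → buf[v] ≥ 6) ∧ (2*pos ≠ -6 → buf[v] ≥ 6)
Before q := pos + 8: ((¬(2*pos ≠ -6)) → buf[v] ≥ 6) ∧ (2*pos ≠ -6 → buf[v] ≥ 6)
Before skip: ((¬(2*pos ≠ -6)) → buf[v] ≥ 6) ∧ (2*pos ≠ -6 → buf[v] ≥ 6)
The weakest precondition is ((¬(2*pos ≠ -6)) → buf[v] ≥ 6) ∧ (2*pos ≠ -6 → buf[v] ≥ 6).
Check whether ((¬(2*pos ≠ -6)) → buf[v] ≥ 6) ∧ (2*pos ≠ -6 → buf[v] ≥ 4) implies it.
Countermodel: at the initial state buf = {[0] = 4, elsewhere 4}, pos = -2, v = 0, the precondition holds but the weakest precondition fails.
Answer: invalid


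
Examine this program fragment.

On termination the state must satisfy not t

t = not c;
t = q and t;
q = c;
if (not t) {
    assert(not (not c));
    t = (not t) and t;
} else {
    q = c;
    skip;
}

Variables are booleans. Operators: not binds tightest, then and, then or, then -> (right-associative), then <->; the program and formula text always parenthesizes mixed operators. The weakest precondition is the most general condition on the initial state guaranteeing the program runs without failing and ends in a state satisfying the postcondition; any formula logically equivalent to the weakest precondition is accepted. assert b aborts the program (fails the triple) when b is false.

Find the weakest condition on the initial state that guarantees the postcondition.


Working backward. After the program, not t must hold.
Then branch requires c; else branch requires not t.
Before the if: ((not t) -> c) and (t -> (not t))
Before q := c: ((not t) -> c) and (t -> (not t))
Before t := q and t: ((not (q and t)) -> c) and ((q and t) -> (not (q and t)))
Before t := not c: ((not (q and (not c))) -> c) and ((q and (not c)) -> (not (q and (not c))))
Answer: WP = ((not (q and (not c))) -> c) and ((q and (not c)) -> (not (q and (not c))))


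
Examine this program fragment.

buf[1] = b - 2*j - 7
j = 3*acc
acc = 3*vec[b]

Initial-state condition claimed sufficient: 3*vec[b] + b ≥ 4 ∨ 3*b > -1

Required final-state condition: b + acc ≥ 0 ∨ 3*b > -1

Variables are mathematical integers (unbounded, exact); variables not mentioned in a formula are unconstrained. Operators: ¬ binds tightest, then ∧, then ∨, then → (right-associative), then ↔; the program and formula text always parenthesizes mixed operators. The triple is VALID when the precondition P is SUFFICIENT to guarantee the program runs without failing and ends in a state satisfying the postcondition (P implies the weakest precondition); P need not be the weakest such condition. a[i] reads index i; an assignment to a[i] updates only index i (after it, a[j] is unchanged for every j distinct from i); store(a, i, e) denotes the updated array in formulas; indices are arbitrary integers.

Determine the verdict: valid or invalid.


Working backward. After the program, the postcondition b + acc ≥ 0 ∨ 3*b > -1 must hold; in canonical form it is acc + b ≥ 0 ∨ 3*b > -1.
Before acc := 3*vec[b]: 3*vec[b] + b ≥ 0 ∨ 3*b > -1
Before j := 3*acc: 3*vec[b] + b ≥ 0 ∨ 3*b > -1
Before buf[1] := b - 2*j - 7: 3*vec[b] + b ≥ 0 ∨ 3*b > -1
The weakest precondition is 3*vec[b] + b ≥ 0 ∨ 3*b > -1.
Check whether 3*vec[b] + b ≥ 4 ∨ 3*b > -1 implies it.
Every state satisfying the precondition satisfies the weakest precondition: the implication holds.
Answer: valid
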